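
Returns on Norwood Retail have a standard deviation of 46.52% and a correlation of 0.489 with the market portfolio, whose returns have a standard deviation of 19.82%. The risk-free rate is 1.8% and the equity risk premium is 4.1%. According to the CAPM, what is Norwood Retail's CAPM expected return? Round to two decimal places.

β = ρ × σ_i / σ_m = 0.489 × 46.52% / 19.82% = 1.1477
E(R) = 1.8% + 1.1477 × 4.1% = 6.51%

6.51%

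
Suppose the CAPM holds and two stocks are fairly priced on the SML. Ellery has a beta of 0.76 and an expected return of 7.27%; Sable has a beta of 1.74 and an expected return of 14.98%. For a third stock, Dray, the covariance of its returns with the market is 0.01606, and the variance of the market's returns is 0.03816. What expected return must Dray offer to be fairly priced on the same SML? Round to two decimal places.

MRP = (14.98% − 7.27%) / (1.74 − 0.76) = 7.8673%
R_f = 7.27% − 0.76 × 7.8673% = 1.2909%
β_Dray = Cov / Var(R_m) = 0.01606 / 0.03816 = 0.4209
E(R_Dray) = R_f + β × MRP = 1.2909% + 0.4209 × 7.8673% = 4.60%

4.60%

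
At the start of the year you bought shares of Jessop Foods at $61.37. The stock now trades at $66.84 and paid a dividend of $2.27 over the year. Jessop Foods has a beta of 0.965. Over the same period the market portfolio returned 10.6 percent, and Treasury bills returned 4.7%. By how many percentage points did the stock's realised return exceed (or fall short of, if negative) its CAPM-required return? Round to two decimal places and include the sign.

Realised HPR = (P1 + D1 − P0) / P0 = (66.84 + 2.27 − 61.37) / 61.37 = 7.74 / 61.37 = 12.6120%
MRP = 10.6% − 4.7% = 5.90%
CAPM required = R_f + β·MRP = 4.7% + 0.965 × 5.9% = 10.3935%
α = realised − required = 12.6120% − 10.3935% = +2.22%

+2.22%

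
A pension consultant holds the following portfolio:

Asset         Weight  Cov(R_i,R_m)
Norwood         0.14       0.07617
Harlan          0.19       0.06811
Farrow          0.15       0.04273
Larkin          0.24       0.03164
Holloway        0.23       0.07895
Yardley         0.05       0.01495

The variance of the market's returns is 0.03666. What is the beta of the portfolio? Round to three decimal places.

β_Norwood = 0.07617 / 0.03666 = 2.0777
β_Harlan = 0.06811 / 0.03666 = 1.8579
β_Farrow = 0.04273 / 0.03666 = 1.1656
β_Larkin = 0.03164 / 0.03666 = 0.8631
β_Holloway = 0.07895 / 0.03666 = 2.1536
β_Yardley = 0.01495 / 0.03666 = 0.4078
β_P = Σ w_i β_i = 0.14×2.0777 + 0.19×1.8579 + 0.15×1.1656 + 0.24×0.8631 + 0.23×2.1536 + 0.05×0.4078 = 1.5416

1.542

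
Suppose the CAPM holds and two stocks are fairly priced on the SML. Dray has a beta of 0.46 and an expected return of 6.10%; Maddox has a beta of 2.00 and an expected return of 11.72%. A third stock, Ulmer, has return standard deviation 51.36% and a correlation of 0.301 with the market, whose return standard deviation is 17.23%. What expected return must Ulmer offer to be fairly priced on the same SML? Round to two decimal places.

7.70%

MRP = (11.72% − 6.10%) / (2.00 − 0.46) = 3.6494%
R_f = 6.10% − 0.46 × 3.6494% = 4.4213%
β_Ulmer = ρ·σ_i/σ_m = 0.301 × 51.36 / 17.23 = 0.8972
E(R_Ulmer) = R_f + β × MRP = 4.4213% + 0.8972 × 3.6494% = 7.70%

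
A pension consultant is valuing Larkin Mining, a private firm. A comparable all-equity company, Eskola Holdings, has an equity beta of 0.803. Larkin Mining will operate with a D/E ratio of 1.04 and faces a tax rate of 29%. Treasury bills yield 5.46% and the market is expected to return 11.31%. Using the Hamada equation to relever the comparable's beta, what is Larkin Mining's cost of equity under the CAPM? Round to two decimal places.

13.63%

β_L = β_U × [1 + (1 − t)(D/E)] = 0.803 × [1 + (1 − 0.29) × 1.04]
    = 0.803 × [1 + 0.71 × 1.04] = 0.803 × 1.7384 = 1.3959
MRP = 11.31% − 5.46% = 5.85%
E(R) = R_f + β_L × MRP = 5.46% + 1.3959 × 5.85% = 13.63%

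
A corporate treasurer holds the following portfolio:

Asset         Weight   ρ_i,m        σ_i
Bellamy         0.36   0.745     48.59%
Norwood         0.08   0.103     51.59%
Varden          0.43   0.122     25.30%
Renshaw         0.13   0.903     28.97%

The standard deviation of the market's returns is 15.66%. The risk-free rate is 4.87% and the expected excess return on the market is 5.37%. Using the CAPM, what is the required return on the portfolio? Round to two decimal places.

11.11%

β_Bellamy = 0.745 × 48.59% / 15.66% = 2.3116
β_Norwood = 0.103 × 51.59% / 15.66% = 0.3393
β_Varden = 0.122 × 25.30% / 15.66% = 0.1971
β_Renshaw = 0.903 × 28.97% / 15.66% = 1.6705
β_P = Σ w_i β_i = 0.36×2.3116 + 0.08×0.3393 + 0.43×0.1971 + 0.13×1.6705 = 1.1612
E(R_P) = R_f + β_P × MRP = 4.87% + 1.1612 × 5.37% = 11.11%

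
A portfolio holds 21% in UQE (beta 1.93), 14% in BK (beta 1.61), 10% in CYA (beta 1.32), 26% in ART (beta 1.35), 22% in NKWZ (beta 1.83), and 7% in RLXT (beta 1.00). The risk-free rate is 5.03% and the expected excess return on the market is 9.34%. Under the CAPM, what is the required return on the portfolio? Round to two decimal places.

β_P = Σ w_i β_i = 0.21×1.93 + 0.14×1.61 + 0.10×1.32 + 0.26×1.35 + 0.22×1.83 + 0.07×1.00 = 1.5863
E(R_P) = R_f + β_P × MRP = 5.03% + 1.5863 × 9.34% = 19.85%

19.85%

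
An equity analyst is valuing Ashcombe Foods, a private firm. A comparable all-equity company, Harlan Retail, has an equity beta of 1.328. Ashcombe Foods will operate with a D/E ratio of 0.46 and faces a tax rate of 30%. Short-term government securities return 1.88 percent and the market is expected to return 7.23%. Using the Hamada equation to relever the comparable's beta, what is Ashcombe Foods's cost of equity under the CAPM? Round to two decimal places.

β_L = β_U × [1 + (1 − t)(D/E)] = 1.328 × [1 + (1 − 0.30) × 0.46]
    = 1.328 × [1 + 0.70 × 0.46] = 1.328 × 1.3220 = 1.7556
MRP = 7.23% − 1.88% = 5.35%
E(R) = R_f + β_L × MRP = 1.88% + 1.7556 × 5.35% = 11.27%

11.27%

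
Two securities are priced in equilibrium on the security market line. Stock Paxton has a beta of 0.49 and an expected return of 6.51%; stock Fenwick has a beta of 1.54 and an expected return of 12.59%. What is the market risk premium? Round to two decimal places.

5.79%

Both satisfy E(R) = R_f + β·MRP, so the slope of the SML is
MRP = (12.59% − 6.51%) / (1.54 − 0.49) = 6.08% / 1.05 = 5.7905%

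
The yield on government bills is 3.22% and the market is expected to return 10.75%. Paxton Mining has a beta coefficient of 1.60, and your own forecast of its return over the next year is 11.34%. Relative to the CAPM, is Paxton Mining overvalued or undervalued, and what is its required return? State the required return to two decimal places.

MRP = 10.75% − 3.22% = 7.53%
Required return = R_f + β·MRP = 3.22% + 1.60 × 7.53% = 15.27%
Forecast 11.34% < required 15.27% → the stock plots below the SML → overvalued.

Overvalued; required return 15.27%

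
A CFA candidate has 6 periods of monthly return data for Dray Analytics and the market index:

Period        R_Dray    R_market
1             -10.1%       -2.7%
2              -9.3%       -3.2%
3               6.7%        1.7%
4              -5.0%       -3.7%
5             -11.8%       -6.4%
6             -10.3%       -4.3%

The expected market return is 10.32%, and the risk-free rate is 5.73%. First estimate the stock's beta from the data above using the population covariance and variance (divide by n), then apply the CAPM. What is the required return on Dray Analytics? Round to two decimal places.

16.39%

Mean R_i = (-10.1 − 9.3 + 6.7 − 5.0 − 11.8 − 10.3) / 6 = -6.6333%
Mean R_m = (-2.7 − 3.2 + 1.7 − 3.7 − 6.4 − 4.3) / 6 = -3.1000%
Σ(R_i − R̄_i)(R_m − R̄_m) = 83.3500  ⇒  Cov = 83.3500 / 6 = 13.8917
Σ(R_m − R̄_m)² = 35.9000  ⇒  Var(R_m) = 35.9000 / 6 = 5.9833
β = Cov / Var(R_m) = 13.8917 / 5.9833 = 2.3217
MRP = 10.32% − 5.73% = 4.59%
E(R) = R_f + β × MRP = 5.73% + 2.3217 × 4.59% = 16.39%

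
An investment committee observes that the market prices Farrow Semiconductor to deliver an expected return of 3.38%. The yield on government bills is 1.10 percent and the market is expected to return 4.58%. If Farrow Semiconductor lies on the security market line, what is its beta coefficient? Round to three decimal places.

MRP = 4.58% − 1.10% = 3.48%
β = (E(R) − R_f) / MRP = (3.38% − 1.10%) / 3.48% = 2.28% / 3.48% = 0.655

0.655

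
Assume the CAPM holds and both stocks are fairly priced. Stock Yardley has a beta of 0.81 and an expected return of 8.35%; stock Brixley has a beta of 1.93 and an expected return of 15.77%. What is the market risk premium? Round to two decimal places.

Both satisfy E(R) = R_f + β·MRP, so the slope of the SML is
MRP = (15.77% − 8.35%) / (1.93 − 0.81) = 7.42% / 1.12 = 6.6250%

6.63%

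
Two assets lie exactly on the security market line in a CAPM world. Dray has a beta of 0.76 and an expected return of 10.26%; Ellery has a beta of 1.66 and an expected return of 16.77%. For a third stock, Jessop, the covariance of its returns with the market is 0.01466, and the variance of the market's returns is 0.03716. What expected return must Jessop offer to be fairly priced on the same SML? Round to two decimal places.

7.62%

MRP = (16.77% − 10.26%) / (1.66 − 0.76) = 7.2333%
R_f = 10.26% − 0.76 × 7.2333% = 4.7627%
β_Jessop = Cov / Var(R_m) = 0.01466 / 0.03716 = 0.3945
E(R_Jessop) = R_f + β × MRP = 4.7627% + 0.3945 × 7.2333% = 7.62%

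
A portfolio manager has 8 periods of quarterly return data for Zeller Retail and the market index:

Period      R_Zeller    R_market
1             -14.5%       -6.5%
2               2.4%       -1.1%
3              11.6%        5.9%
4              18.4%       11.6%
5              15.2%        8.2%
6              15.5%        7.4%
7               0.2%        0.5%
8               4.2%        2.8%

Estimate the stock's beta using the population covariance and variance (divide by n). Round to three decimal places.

1.814

Mean R_i = (-14.5 + 2.4 + 11.6 + 18.4 + 15.2 + 15.5 + 0.2 + 4.2) / 8 = 6.6250%
Mean R_m = (-6.5 − 1.1 + 5.9 + 11.6 + 8.2 + 7.4 + 0.5 + 2.8) / 8 = 3.6000%
Σ(R_i − R̄_i)(R_m − R̄_m) = 433.8900  ⇒  Cov = 433.8900 / 8 = 54.2363
Σ(R_m − R̄_m)² = 239.2400  ⇒  Var(R_m) = 239.2400 / 8 = 29.9050
β = Cov / Var(R_m) = 54.2363 / 29.9050 = 1.8136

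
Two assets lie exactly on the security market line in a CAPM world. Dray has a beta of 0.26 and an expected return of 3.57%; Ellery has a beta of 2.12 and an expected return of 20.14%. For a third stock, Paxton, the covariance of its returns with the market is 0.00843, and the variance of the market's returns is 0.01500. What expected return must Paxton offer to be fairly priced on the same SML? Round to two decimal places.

6.26%

MRP = (20.14% − 3.57%) / (2.12 − 0.26) = 8.9086%
R_f = 3.57% − 0.26 × 8.9086% = 1.2538%
β_Paxton = Cov / Var(R_m) = 0.00843 / 0.01500 = 0.5620
E(R_Paxton) = R_f + β × MRP = 1.2538% + 0.5620 × 8.9086% = 6.26%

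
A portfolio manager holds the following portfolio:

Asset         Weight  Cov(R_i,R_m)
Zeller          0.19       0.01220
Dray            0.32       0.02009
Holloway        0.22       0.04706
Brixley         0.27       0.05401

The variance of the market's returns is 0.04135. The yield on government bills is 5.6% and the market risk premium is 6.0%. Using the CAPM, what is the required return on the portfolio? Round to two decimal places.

10.49%

β_Zeller = 0.01220 / 0.04135 = 0.2950
β_Dray = 0.02009 / 0.04135 = 0.4859
β_Holloway = 0.04706 / 0.04135 = 1.1381
β_Brixley = 0.05401 / 0.04135 = 1.3062
β_P = Σ w_i β_i = 0.19×0.2950 + 0.32×0.4859 + 0.22×1.1381 + 0.27×1.3062 = 0.8146
E(R_P) = R_f + β_P × MRP = 5.6% + 0.8146 × 6.0% = 10.49%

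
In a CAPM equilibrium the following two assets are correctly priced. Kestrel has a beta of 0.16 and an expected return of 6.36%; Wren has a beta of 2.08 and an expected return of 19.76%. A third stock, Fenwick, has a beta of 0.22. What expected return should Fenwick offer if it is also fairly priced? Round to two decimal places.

MRP (SML slope) = (19.76% − 6.36%) / (2.08 − 0.16) = 13.40% / 1.92 = 6.9792%
R_f (intercept) = 6.36% − 0.16 × 6.9792% = 5.2433%
E(R_Fenwick) = R_f + β × MRP = 5.2433% + 0.22 × 6.9792% = 6.78%

6.78%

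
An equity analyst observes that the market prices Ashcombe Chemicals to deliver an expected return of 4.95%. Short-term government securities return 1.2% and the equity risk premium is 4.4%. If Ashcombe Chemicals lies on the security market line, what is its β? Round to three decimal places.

β = (E(R) − R_f) / MRP = (4.95% − 1.2%) / 4.4% = 3.75% / 4.4% = 0.852

0.852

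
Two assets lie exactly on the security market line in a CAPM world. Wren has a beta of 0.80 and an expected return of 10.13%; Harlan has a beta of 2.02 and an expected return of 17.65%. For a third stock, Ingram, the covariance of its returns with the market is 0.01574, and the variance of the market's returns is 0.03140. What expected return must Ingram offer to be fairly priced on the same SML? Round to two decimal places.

MRP = (17.65% − 10.13%) / (2.02 − 0.80) = 6.1639%
R_f = 10.13% − 0.80 × 6.1639% = 5.1989%
β_Ingram = Cov / Var(R_m) = 0.01574 / 0.03140 = 0.5013
E(R_Ingram) = R_f + β × MRP = 5.1989% + 0.5013 × 6.1639% = 8.29%

8.29%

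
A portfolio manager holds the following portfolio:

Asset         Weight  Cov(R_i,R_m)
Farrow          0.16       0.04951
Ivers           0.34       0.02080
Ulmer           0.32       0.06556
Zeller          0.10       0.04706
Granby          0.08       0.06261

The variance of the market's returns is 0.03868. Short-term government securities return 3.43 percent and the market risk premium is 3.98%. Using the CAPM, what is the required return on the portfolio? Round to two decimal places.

β_Farrow = 0.04951 / 0.03868 = 1.2800
β_Ivers = 0.02080 / 0.03868 = 0.5377
β_Ulmer = 0.06556 / 0.03868 = 1.6949
β_Zeller = 0.04706 / 0.03868 = 1.2166
β_Granby = 0.06261 / 0.03868 = 1.6187
β_P = Σ w_i β_i = 0.16×1.2800 + 0.34×0.5377 + 0.32×1.6949 + 0.10×1.2166 + 0.08×1.6187 = 1.1811
E(R_P) = R_f + β_P × MRP = 3.43% + 1.1811 × 3.98% = 8.13%

8.13%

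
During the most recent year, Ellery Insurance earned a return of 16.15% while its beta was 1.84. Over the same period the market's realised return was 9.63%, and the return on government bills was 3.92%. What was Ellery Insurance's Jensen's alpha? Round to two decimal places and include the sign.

Market excess return = 9.63% − 3.92% = 5.71%
CAPM benchmark = R_f + β(R_m − R_f) = 3.92% + 1.84 × 5.71% = 14.4264%
α = actual − benchmark = 16.15% − 14.4264% = +1.72%

+1.72%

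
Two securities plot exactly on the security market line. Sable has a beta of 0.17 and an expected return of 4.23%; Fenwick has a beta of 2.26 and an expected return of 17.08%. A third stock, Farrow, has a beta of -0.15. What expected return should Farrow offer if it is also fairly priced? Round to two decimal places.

2.26%

MRP (SML slope) = (17.08% − 4.23%) / (2.26 − 0.17) = 12.85% / 2.09 = 6.1483%
R_f (intercept) = 4.23% − 0.17 × 6.1483% = 3.1848%
E(R_Farrow) = R_f + β × MRP = 3.1848% + -0.15 × 6.1483% = 2.26%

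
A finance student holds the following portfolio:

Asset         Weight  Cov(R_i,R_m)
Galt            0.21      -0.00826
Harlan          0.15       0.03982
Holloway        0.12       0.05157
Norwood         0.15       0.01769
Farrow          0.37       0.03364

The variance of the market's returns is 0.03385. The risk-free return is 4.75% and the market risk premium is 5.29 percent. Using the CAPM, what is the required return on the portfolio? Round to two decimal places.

8.74%

β_Galt = -0.00826 / 0.03385 = -0.2440
β_Harlan = 0.03982 / 0.03385 = 1.1764
β_Holloway = 0.05157 / 0.03385 = 1.5235
β_Norwood = 0.01769 / 0.03385 = 0.5226
β_Farrow = 0.03364 / 0.03385 = 0.9938
β_P = Σ w_i β_i = 0.21×-0.2440 + 0.15×1.1764 + 0.12×1.5235 + 0.15×0.5226 + 0.37×0.9938 = 0.7541
E(R_P) = R_f + β_P × MRP = 4.75% + 0.7541 × 5.29% = 8.74%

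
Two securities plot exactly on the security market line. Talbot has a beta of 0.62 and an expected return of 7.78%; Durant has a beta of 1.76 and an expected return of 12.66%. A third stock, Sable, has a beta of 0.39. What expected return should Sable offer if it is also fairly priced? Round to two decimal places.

6.80%

MRP (SML slope) = (12.66% − 7.78%) / (1.76 − 0.62) = 4.88% / 1.14 = 4.2807%
R_f (intercept) = 7.78% − 0.62 × 4.2807% = 5.1260%
E(R_Sable) = R_f + β × MRP = 5.1260% + 0.39 × 4.2807% = 6.80%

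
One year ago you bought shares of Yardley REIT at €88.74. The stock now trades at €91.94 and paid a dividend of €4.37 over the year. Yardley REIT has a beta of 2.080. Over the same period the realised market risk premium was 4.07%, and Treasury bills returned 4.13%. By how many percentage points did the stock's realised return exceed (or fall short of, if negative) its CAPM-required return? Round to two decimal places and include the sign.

Realised HPR = (P1 + D1 − P0) / P0 = (91.94 + 4.37 − 88.74) / 88.74 = 7.57 / 88.74 = 8.5305%
CAPM required = R_f + β·MRP = 4.13% + 2.080 × 4.07% = 12.59560%
α = realised − required = 8.5305% − 12.59560% = -4.07%

-4.07%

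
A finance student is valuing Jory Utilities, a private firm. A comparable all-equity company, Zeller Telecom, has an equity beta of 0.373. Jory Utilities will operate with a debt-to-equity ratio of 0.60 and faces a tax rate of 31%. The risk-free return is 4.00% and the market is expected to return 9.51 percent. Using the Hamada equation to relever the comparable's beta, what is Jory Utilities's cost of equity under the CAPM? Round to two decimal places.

β_L = β_U × [1 + (1 − t)(D/E)] = 0.373 × [1 + (1 − 0.31) × 0.60]
    = 0.373 × [1 + 0.69 × 0.60] = 0.373 × 1.4140 = 0.5274
MRP = 9.51% − 4.00% = 5.51%
E(R) = R_f + β_L × MRP = 4.00% + 0.5274 × 5.51% = 6.91%

6.91%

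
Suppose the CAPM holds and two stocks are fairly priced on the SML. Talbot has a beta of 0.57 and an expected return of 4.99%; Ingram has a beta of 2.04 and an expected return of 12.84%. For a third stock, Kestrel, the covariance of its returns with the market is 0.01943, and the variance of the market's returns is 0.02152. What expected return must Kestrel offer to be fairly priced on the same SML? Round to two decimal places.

MRP = (12.84% − 4.99%) / (2.04 − 0.57) = 5.3401%
R_f = 4.99% − 0.57 × 5.3401% = 1.9461%
β_Kestrel = Cov / Var(R_m) = 0.01943 / 0.02152 = 0.9029
E(R_Kestrel) = R_f + β × MRP = 1.9461% + 0.9029 × 5.3401% = 6.77%

6.77%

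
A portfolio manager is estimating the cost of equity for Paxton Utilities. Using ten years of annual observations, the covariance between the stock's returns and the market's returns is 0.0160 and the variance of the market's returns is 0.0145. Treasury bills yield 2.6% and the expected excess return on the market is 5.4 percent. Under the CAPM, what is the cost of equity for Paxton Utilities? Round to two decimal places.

β = Cov(R_i, R_m) / Var(R_m) = 0.0160 / 0.0145 = 1.1034
E(R) = R_f + β × MRP = 2.6% + 1.1034 × 5.4% = 8.56%

8.56%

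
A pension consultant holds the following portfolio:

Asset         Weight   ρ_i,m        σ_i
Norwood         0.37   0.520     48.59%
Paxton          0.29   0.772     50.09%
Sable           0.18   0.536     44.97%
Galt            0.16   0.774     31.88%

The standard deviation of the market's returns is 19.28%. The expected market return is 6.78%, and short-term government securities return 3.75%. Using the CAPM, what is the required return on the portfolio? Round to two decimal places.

β_Norwood = 0.520 × 48.59% / 19.28% = 1.3105
β_Paxton = 0.772 × 50.09% / 19.28% = 2.0057
β_Sable = 0.536 × 44.97% / 19.28% = 1.2502
β_Galt = 0.774 × 31.88% / 19.28% = 1.2798
β_P = Σ w_i β_i = 0.37×1.3105 + 0.29×2.0057 + 0.18×1.2502 + 0.16×1.2798 = 1.4963
MRP = 6.78% − 3.75% = 3.03%
E(R_P) = R_f + β_P × MRP = 3.75% + 1.4963 × 3.03% = 8.28%

8.28%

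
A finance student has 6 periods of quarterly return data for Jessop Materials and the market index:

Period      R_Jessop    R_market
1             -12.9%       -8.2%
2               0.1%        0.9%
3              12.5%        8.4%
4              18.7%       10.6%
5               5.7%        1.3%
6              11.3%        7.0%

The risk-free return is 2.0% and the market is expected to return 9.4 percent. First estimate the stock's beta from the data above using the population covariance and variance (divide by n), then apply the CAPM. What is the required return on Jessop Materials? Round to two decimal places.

13.89%

Mean R_i = (-12.9 + 0.1 + 12.5 + 18.7 + 5.7 + 11.3) / 6 = 5.9000%
Mean R_m = (-8.2 + 0.9 + 8.4 + 10.6 + 1.3 + 7.0) / 6 = 3.3333%
Σ(R_i − R̄_i)(R_m − R̄_m) = 377.6000  ⇒  Cov = 377.6000 / 6 = 62.9333
Σ(R_m − R̄_m)² = 234.9933  ⇒  Var(R_m) = 234.9933 / 6 = 39.1656
β = Cov / Var(R_m) = 62.9333 / 39.1656 = 1.6069
MRP = 9.4% − 2.0% = 7.40%
E(R) = R_f + β × MRP = 2.0% + 1.6069 × 7.4% = 13.89%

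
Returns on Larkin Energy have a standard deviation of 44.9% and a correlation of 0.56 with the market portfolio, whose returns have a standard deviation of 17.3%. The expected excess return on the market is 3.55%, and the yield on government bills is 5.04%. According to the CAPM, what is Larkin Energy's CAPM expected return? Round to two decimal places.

β = ρ × σ_i / σ_m = 0.56 × 44.9% / 17.3% = 1.4534
E(R) = 5.04% + 1.4534 × 3.55% = 10.20%

10.20%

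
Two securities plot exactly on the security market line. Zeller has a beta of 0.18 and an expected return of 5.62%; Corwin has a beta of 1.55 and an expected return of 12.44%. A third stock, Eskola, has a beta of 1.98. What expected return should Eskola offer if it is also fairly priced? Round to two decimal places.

MRP (SML slope) = (12.44% − 5.62%) / (1.55 − 0.18) = 6.82% / 1.37 = 4.9781%
R_f (intercept) = 5.62% − 0.18 × 4.9781% = 4.7239%
E(R_Eskola) = R_f + β × MRP = 4.7239% + 1.98 × 4.9781% = 14.58%

14.58%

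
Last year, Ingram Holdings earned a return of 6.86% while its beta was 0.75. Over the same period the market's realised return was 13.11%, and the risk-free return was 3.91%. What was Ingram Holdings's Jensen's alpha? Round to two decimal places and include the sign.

Market excess return = 13.11% − 3.91% = 9.20%
CAPM benchmark = R_f + β(R_m − R_f) = 3.91% + 0.75 × 9.20% = 10.8100%
α = actual − benchmark = 6.86% − 10.8100% = -3.95%

-3.95%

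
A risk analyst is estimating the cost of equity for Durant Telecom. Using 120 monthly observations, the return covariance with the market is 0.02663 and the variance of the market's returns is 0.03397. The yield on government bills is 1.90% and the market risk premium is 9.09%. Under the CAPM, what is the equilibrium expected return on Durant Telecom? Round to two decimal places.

β = Cov(R_i, R_m) / Var(R_m) = 0.02663 / 0.03397 = 0.7839
E(R) = R_f + β × MRP = 1.90% + 0.7839 × 9.09% = 9.03%

9.03%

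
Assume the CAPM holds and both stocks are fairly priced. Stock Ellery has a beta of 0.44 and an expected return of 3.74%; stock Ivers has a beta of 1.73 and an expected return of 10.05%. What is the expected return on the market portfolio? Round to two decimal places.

Both satisfy E(R) = R_f + β·MRP, so the slope of the SML is
MRP = (10.05% − 3.74%) / (1.73 − 0.44) = 6.31% / 1.29 = 4.8915%
R_f = E(R_Ellery) − β_Ellery·MRP = 3.74% − 0.44 × 4.8915% = 1.5877%
E(R_m) = R_f + MRP = 1.5877% + 4.8915% = 6.48%

6.48%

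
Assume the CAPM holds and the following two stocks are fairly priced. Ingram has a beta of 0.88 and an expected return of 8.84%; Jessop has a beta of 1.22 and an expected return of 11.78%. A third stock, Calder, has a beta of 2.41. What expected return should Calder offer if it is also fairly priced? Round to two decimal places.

22.07%

MRP (SML slope) = (11.78% − 8.84%) / (1.22 − 0.88) = 2.94% / 0.34 = 8.6471%
R_f (intercept) = 8.84% − 0.88 × 8.6471% = 1.2306%
E(R_Calder) = R_f + β × MRP = 1.2306% + 2.41 × 8.6471% = 22.07%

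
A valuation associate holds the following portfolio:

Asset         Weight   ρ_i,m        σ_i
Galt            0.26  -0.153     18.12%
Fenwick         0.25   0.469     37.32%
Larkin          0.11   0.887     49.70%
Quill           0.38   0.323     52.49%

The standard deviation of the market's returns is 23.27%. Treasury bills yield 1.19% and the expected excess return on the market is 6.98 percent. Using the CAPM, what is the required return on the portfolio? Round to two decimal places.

β_Galt = -0.153 × 18.12% / 23.27% = -0.1191
β_Fenwick = 0.469 × 37.32% / 23.27% = 0.7522
β_Larkin = 0.887 × 49.70% / 23.27% = 1.8945
β_Quill = 0.323 × 52.49% / 23.27% = 0.7286
β_P = Σ w_i β_i = 0.26×-0.1191 + 0.25×0.7522 + 0.11×1.8945 + 0.38×0.7286 = 0.6423
E(R_P) = R_f + β_P × MRP = 1.19% + 0.6423 × 6.98% = 5.67%

5.67%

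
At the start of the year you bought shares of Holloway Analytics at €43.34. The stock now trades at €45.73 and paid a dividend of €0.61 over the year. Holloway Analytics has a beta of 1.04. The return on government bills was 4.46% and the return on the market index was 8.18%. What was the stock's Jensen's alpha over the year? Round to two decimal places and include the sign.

-1.41%

Realised HPR = (P1 + D1 − P0) / P0 = (45.73 + 0.61 − 43.34) / 43.34 = 3.00 / 43.34 = 6.9220%
MRP = 8.18% − 4.46% = 3.72%
CAPM required = R_f + β·MRP = 4.46% + 1.04 × 3.72% = 8.3288%
α = realised − required = 6.9220% − 8.3288% = -1.41%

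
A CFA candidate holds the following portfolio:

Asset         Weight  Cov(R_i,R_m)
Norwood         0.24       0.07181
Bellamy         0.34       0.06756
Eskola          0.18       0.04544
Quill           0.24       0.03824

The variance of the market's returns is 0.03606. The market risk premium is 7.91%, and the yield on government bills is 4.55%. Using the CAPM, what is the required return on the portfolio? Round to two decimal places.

β_Norwood = 0.07181 / 0.03606 = 1.9914
β_Bellamy = 0.06756 / 0.03606 = 1.8735
β_Eskola = 0.04544 / 0.03606 = 1.2601
β_Quill = 0.03824 / 0.03606 = 1.0605
β_P = Σ w_i β_i = 0.24×1.9914 + 0.34×1.8735 + 0.18×1.2601 + 0.24×1.0605 = 1.5963
E(R_P) = R_f + β_P × MRP = 4.55% + 1.5963 × 7.91% = 17.18%

17.18%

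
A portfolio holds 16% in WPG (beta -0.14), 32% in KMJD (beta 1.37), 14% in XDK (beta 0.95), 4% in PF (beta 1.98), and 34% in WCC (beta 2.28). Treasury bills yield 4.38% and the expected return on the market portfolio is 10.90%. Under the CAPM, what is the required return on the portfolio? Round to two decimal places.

13.53%

β_P = Σ w_i β_i = 0.16×-0.14 + 0.32×1.37 + 0.14×0.95 + 0.04×1.98 + 0.34×2.28 = 1.4034
MRP = 10.90% − 4.38% = 6.52%
E(R_P) = R_f + β_P × MRP = 4.38% + 1.4034 × 6.52% = 13.53%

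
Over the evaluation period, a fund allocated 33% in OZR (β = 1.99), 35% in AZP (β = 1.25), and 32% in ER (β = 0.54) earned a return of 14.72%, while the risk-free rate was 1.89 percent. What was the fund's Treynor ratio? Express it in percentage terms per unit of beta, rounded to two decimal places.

10.13%

β_P = 0.33×1.99 + 0.35×1.25 + 0.32×0.54 = 1.2670
Treynor = (R_P − R_f) / β_P = (14.72% − 1.89%) / 1.2670 = 12.83% / 1.2670 = 10.13%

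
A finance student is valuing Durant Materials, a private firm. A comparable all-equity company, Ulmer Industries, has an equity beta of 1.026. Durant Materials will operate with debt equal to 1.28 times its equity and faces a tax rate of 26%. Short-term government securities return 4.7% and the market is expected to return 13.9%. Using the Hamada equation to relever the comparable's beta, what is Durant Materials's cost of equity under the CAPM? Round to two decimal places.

β_L = β_U × [1 + (1 − t)(D/E)] = 1.026 × [1 + (1 − 0.26) × 1.28]
    = 1.026 × [1 + 0.74 × 1.28] = 1.026 × 1.9472 = 1.9978
MRP = 13.9% − 4.7% = 9.20%
E(R) = R_f + β_L × MRP = 4.7% + 1.9978 × 9.2% = 23.08%

23.08%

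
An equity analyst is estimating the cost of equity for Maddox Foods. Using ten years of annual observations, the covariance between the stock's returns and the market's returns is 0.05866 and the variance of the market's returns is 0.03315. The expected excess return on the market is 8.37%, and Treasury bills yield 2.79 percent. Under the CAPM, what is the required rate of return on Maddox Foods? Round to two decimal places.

17.60%

β = Cov(R_i, R_m) / Var(R_m) = 0.05866 / 0.03315 = 1.7695
E(R) = R_f + β × MRP = 2.79% + 1.7695 × 8.37% = 17.60%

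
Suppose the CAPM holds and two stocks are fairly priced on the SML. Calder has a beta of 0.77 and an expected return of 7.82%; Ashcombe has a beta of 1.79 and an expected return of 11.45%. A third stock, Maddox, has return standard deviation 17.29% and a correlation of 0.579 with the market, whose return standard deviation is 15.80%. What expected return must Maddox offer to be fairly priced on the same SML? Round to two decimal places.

7.33%

MRP = (11.45% − 7.82%) / (1.79 − 0.77) = 3.5588%
R_f = 7.82% − 0.77 × 3.5588% = 5.0797%
β_Maddox = ρ·σ_i/σ_m = 0.579 × 17.29 / 15.80 = 0.6336
E(R_Maddox) = R_f + β × MRP = 5.0797% + 0.6336 × 3.5588% = 7.33%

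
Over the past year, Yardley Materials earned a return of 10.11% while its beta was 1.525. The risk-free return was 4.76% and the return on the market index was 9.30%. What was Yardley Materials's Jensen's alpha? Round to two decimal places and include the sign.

-1.57%

Market excess return = 9.30% − 4.76% = 4.54%
CAPM benchmark = R_f + β(R_m − R_f) = 4.76% + 1.525 × 4.54% = 11.68350%
α = actual − benchmark = 10.11% − 11.68350% = -1.57%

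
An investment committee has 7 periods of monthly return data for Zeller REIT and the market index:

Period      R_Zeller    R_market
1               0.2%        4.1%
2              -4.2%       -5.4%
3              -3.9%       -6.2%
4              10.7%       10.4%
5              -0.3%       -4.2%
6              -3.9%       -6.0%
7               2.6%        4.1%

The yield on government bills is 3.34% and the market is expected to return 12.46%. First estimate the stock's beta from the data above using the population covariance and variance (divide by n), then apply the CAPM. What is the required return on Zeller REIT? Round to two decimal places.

Mean R_i = (0.2 − 4.2 − 3.9 + 10.7 − 0.3 − 3.9 + 2.6) / 7 = 0.1714%
Mean R_m = (4.1 − 5.4 − 6.2 + 10.4 − 4.2 − 6.0 + 4.1) / 7 = -0.4571%
Σ(R_i − R̄_i)(R_m − R̄_m) = 194.8286  ⇒  Cov = 194.8286 / 7 = 27.8327
Σ(R_m − R̄_m)² = 261.5571  ⇒  Var(R_m) = 261.5571 / 7 = 37.3653
β = Cov / Var(R_m) = 27.8327 / 37.3653 = 0.7449
MRP = 12.46% − 3.34% = 9.12%
E(R) = R_f + β × MRP = 3.34% + 0.7449 × 9.12% = 10.13%

10.13%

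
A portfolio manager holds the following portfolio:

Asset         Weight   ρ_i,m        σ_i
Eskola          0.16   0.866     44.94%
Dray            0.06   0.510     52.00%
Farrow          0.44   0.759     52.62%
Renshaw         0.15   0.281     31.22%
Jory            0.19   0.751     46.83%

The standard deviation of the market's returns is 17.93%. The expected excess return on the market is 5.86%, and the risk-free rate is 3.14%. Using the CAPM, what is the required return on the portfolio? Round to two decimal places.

14.05%

β_Eskola = 0.866 × 44.94% / 17.93% = 2.1706
β_Dray = 0.510 × 52.00% / 17.93% = 1.4791
β_Farrow = 0.759 × 52.62% / 17.93% = 2.2275
β_Renshaw = 0.281 × 31.22% / 17.93% = 0.4893
β_Jory = 0.751 × 46.83% / 17.93% = 1.9615
β_P = Σ w_i β_i = 0.16×2.1706 + 0.06×1.4791 + 0.44×2.2275 + 0.15×0.4893 + 0.19×1.9615 = 1.8622
E(R_P) = R_f + β_P × MRP = 3.14% + 1.8622 × 5.86% = 14.05%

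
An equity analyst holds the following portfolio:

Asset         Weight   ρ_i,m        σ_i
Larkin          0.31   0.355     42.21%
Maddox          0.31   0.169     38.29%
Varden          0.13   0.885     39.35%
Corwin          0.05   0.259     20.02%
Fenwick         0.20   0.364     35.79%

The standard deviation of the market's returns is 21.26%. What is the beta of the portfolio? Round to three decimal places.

β_Larkin = 0.355 × 42.21% / 21.26% = 0.7048
β_Maddox = 0.169 × 38.29% / 21.26% = 0.3044
β_Varden = 0.885 × 39.35% / 21.26% = 1.6380
β_Corwin = 0.259 × 20.02% / 21.26% = 0.2439
β_Fenwick = 0.364 × 35.79% / 21.26% = 0.6128
β_P = Σ w_i β_i = 0.31×0.7048 + 0.31×0.3044 + 0.13×1.6380 + 0.05×0.2439 + 0.20×0.6128 = 0.6605

0.661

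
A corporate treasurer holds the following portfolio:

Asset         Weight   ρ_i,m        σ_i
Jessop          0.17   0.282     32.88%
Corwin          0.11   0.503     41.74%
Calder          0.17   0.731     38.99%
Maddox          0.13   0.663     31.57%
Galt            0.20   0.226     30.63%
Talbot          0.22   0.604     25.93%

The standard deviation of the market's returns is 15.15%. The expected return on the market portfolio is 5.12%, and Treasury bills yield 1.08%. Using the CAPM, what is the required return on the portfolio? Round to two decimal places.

5.42%

β_Jessop = 0.282 × 32.88% / 15.15% = 0.6120
β_Corwin = 0.503 × 41.74% / 15.15% = 1.3858
β_Calder = 0.731 × 38.99% / 15.15% = 1.8813
β_Maddox = 0.663 × 31.57% / 15.15% = 1.3816
β_Galt = 0.226 × 30.63% / 15.15% = 0.4569
β_Talbot = 0.604 × 25.93% / 15.15% = 1.0338
β_P = Σ w_i β_i = 0.17×0.6120 + 0.11×1.3858 + 0.17×1.8813 + 0.13×1.3816 + 0.20×0.4569 + 0.22×1.0338 = 1.0747
MRP = 5.12% − 1.08% = 4.04%
E(R_P) = R_f + β_P × MRP = 1.08% + 1.0747 × 4.04% = 5.42%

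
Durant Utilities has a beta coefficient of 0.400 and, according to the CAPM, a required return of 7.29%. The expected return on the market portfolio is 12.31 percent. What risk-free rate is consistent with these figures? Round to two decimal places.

3.94%

E(R) = R_f + β(E(R_m) − R_f) = R_f(1 − β) + β·E(R_m)
7.29% = R_f × (1 − 0.400) + 0.400 × 12.31%
7.29% = R_f × 0.600 + 4.92400%
R_f = (7.29% − 4.92400%) / 0.600 = 3.94%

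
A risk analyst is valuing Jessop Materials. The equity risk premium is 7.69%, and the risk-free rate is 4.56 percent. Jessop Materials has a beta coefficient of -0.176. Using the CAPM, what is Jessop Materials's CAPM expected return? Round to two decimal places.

E(R) = R_f + β × MRP = 4.56% + -0.176 × 7.69% = 3.21%

3.21%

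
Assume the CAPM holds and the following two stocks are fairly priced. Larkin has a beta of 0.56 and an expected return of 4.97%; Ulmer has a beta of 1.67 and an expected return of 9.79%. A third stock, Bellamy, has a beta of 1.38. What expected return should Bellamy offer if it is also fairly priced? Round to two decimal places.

8.53%

MRP (SML slope) = (9.79% − 4.97%) / (1.67 − 0.56) = 4.82% / 1.11 = 4.3423%
R_f (intercept) = 4.97% − 0.56 × 4.3423% = 2.5383%
E(R_Bellamy) = R_f + β × MRP = 2.5383% + 1.38 × 4.3423% = 8.53%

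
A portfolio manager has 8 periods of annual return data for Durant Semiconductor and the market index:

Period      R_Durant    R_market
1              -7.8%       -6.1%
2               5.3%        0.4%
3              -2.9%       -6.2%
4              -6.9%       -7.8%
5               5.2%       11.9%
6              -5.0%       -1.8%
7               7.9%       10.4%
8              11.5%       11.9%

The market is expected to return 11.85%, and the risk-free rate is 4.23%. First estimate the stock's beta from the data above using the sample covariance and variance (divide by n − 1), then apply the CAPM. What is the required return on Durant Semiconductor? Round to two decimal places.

10.19%

Mean R_i = (-7.8 + 5.3 − 2.9 − 6.9 + 5.2 − 5.0 + 7.9 + 11.5) / 8 = 0.9125%
Mean R_m = (-6.1 + 0.4 − 6.2 − 7.8 + 11.9 − 1.8 + 10.4 + 11.9) / 8 = 1.5875%
Σ(R_i − R̄_i)(R_m − R̄_m) = 399.8013  ⇒  Cov = 399.8013 / 7 = 57.1145
Σ(R_m − R̄_m)² = 511.1088  ⇒  Var(R_m) = 511.1088 / 7 = 73.0155
β = Cov / Var(R_m) = 57.1145 / 73.0155 = 0.7822
MRP = 11.85% − 4.23% = 7.62%
E(R) = R_f + β × MRP = 4.23% + 0.7822 × 7.62% = 10.19%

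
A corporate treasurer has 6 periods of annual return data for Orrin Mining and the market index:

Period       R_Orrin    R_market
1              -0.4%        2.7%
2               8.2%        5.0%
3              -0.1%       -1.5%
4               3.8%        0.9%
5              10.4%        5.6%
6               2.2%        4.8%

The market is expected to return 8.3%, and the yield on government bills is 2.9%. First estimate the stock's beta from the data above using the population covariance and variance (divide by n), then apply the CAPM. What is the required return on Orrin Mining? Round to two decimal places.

8.76%

Mean R_i = (-0.4 + 8.2 − 0.1 + 3.8 + 10.4 + 2.2) / 6 = 4.0167%
Mean R_m = (2.7 + 5.0 − 1.5 + 0.9 + 5.6 + 4.8) / 6 = 2.9167%
Σ(R_i − R̄_i)(R_m − R̄_m) = 41.9983  ⇒  Cov = 41.9983 / 6 = 6.9997
Σ(R_m − R̄_m)² = 38.7083  ⇒  Var(R_m) = 38.7083 / 6 = 6.4514
β = Cov / Var(R_m) = 6.9997 / 6.4514 = 1.0850
MRP = 8.3% − 2.9% = 5.40%
E(R) = R_f + β × MRP = 2.9% + 1.0850 × 5.4% = 8.76%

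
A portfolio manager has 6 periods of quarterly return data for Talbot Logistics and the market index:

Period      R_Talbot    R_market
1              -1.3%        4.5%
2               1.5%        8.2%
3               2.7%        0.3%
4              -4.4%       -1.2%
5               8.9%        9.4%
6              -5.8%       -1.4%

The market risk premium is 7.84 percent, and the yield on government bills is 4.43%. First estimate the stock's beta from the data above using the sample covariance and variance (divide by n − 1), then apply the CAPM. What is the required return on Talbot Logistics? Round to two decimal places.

Mean R_i = (-1.3 + 1.5 + 2.7 − 4.4 + 8.9 − 5.8) / 6 = 0.2667%
Mean R_m = (4.5 + 8.2 + 0.3 − 1.2 + 9.4 − 1.4) / 6 = 3.3000%
Σ(R_i − R̄_i)(R_m − R̄_m) = 99.0400  ⇒  Cov = 99.0400 / 5 = 19.8080
Σ(R_m − R̄_m)² = 114.0000  ⇒  Var(R_m) = 114.0000 / 5 = 22.8000
β = Cov / Var(R_m) = 19.8080 / 22.8000 = 0.8688
E(R) = R_f + β × MRP = 4.43% + 0.8688 × 7.84% = 11.24%

11.24%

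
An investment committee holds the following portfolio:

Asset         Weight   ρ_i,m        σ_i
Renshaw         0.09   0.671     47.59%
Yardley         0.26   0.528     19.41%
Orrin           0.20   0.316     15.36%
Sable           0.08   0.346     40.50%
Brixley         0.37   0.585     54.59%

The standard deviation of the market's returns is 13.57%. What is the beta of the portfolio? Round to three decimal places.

β_Renshaw = 0.671 × 47.59% / 13.57% = 2.3532
β_Yardley = 0.528 × 19.41% / 13.57% = 0.7552
β_Orrin = 0.316 × 15.36% / 13.57% = 0.3577
β_Sable = 0.346 × 40.50% / 13.57% = 1.0326
β_Brixley = 0.585 × 54.59% / 13.57% = 2.3534
β_P = Σ w_i β_i = 0.09×2.3532 + 0.26×0.7552 + 0.20×0.3577 + 0.08×1.0326 + 0.37×2.3534 = 1.4330

1.433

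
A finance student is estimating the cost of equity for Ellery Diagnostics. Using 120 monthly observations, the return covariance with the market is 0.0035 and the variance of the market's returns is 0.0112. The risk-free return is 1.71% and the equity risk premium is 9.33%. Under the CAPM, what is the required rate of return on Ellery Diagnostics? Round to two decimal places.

β = Cov(R_i, R_m) / Var(R_m) = 0.0035 / 0.0112 = 0.3125
E(R) = R_f + β × MRP = 1.71% + 0.3125 × 9.33% = 4.63%

4.63%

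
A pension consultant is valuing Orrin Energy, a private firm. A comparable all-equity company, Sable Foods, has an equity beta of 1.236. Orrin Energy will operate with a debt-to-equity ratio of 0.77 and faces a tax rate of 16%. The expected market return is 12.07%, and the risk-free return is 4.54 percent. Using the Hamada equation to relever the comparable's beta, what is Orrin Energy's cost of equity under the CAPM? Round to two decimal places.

β_L = β_U × [1 + (1 − t)(D/E)] = 1.236 × [1 + (1 − 0.16) × 0.77]
    = 1.236 × [1 + 0.84 × 0.77] = 1.236 × 1.6468 = 2.0354
MRP = 12.07% − 4.54% = 7.53%
E(R) = R_f + β_L × MRP = 4.54% + 2.0354 × 7.53% = 19.87%

19.87%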